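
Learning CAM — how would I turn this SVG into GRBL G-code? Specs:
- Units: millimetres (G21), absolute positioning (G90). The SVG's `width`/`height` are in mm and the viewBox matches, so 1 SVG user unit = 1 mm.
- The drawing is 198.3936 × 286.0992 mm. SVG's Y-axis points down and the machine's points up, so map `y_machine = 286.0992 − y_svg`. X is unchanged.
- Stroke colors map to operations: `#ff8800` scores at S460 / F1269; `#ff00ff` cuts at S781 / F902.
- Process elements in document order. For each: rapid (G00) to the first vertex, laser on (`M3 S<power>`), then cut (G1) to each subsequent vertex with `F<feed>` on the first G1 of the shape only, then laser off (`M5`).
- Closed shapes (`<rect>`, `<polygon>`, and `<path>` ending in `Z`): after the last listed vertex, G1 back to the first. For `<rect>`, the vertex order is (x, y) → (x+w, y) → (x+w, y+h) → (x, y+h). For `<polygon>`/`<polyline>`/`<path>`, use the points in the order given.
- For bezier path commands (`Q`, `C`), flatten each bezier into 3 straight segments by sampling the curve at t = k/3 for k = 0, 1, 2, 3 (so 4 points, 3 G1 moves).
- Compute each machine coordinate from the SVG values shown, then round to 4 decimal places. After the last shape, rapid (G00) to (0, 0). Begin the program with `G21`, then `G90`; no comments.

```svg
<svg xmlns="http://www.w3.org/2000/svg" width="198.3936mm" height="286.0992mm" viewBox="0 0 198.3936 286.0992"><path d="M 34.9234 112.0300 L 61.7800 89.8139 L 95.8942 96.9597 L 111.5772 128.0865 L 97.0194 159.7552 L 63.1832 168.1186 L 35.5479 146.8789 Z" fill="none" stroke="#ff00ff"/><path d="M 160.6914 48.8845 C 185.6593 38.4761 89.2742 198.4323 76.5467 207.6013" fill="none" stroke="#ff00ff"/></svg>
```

G21
G90
G00 X34.9234 Y174.0692
M3 S781
G1 X61.7800 Y196.2853 F902
G1 X95.8942 Y189.1395
G1 X111.5772 Y158.0127
G1 X97.0194 Y126.3440
G1 X63.1832 Y117.9806
G1 X35.5479 Y139.2203
G1 X34.9234 Y174.0692
M5
G00 X160.6914 Y237.2147
M3 S781
G1 X152.8013 Y202.7294 F902
G1 X109.5671 Y126.0348
G1 X76.5467 Y78.4979
M5
G00 X0.0000 Y0.0000

Since the viewBox matches the mm dimensions, user units are millimetres directly. The only transform is the Y-flip y_m = 286.0992 − y_svg.

Shape 1 is a regular polygon drawn with `<path>`. Its stroke #ff00ff means cut at S781, F902. After flipping Y the toolpath is (34.9234,174.0692) → (61.7800,196.2853) → (95.8942,189.1395) → (111.5772,158.0127) → (97.0194,126.3440) → (63.1832,117.9806) → (35.5479,139.2203) → (34.9234,174.0692), returning to the start.

Shape 2 is a cubic bezier drawn with `<path>`. Its stroke #ff00ff means cut at S781, F902. After flipping Y the toolpath is (160.6914,237.2147) → (152.8013,202.7294) → (109.5671,126.0348) → (76.5467,78.4979).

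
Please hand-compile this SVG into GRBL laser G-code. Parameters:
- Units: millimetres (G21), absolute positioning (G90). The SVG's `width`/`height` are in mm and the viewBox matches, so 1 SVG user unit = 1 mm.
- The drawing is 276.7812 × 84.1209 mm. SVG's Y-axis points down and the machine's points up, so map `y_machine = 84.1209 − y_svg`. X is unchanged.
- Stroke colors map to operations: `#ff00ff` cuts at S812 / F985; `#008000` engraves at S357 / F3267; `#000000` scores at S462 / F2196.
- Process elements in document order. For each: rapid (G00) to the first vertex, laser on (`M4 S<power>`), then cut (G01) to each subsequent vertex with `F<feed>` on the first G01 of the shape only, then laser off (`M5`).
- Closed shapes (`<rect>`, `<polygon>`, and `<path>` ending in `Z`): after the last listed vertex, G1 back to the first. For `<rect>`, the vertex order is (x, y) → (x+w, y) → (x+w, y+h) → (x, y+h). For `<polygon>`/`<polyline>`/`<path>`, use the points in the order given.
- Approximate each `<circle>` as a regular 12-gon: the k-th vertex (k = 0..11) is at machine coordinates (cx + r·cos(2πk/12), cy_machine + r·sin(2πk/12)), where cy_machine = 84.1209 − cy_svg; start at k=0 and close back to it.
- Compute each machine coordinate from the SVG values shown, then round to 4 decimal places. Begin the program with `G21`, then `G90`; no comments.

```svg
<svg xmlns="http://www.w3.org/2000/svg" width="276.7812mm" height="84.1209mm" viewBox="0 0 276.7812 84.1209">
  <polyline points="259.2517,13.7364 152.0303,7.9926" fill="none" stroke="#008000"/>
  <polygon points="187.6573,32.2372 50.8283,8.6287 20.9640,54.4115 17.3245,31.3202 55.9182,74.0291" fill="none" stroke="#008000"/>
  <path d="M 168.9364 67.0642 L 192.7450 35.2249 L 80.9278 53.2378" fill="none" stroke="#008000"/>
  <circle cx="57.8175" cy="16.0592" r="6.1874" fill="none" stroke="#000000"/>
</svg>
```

viewBox `0 0 276.7812 84.1209` with mm width/height → 1 unit = 1 mm. Flip: y_m = 84.1209 − y_svg.

**Shape 1** — `<polyline>` line segment, stroke `#008000` → engrave (S357, F3267). Machine vertices: (259.2517,70.3845) → (152.0303,76.1283). Open path.

**Shape 2** — `<polygon>` closed polygon, stroke `#008000` → engrave (S357, F3267). Machine vertices: (187.6573,51.8837) → (50.8283,75.4922) → (20.9640,29.7094) → (17.3245,52.8007) → (55.9182,10.0918) → (187.6573,51.8837). Closed: final G1 returns to the first vertex.

**Shape 3** — `<path>` open polyline, stroke `#008000` → engrave (S357, F3267). Machine vertices: (168.9364,17.0567) → (192.7450,48.8960) → (80.9278,30.8831). Open path.

**Shape 4** — `<circle>` circle, stroke `#000000` → score (S462, F2196). Machine vertices: (64.0049,68.0617) → (63.1759,71.1554) → (60.9112,73.4201) → (57.8175,74.2491) → (54.7238,73.4201) → (52.4591,71.1554) → (51.6301,68.0617) → (52.4591,64.9680) → (54.7238,62.7033) → (57.8175,61.8743) → (60.9112,62.7033) → (63.1759,64.9680) → (64.0049,68.0617). Closed: final G1 returns to the first vertex.

G21
G90
G00 X259.2517 Y70.3845
M4 S357
G01 X152.0303 Y76.1283 F3267
M5
G00 X187.6573 Y51.8837
M4 S357
G01 X50.8283 Y75.4922 F3267
G01 X20.9640 Y29.7094
G01 X17.3245 Y52.8007
G01 X55.9182 Y10.0918
G01 X187.6573 Y51.8837
M5
G00 X168.9364 Y17.0567
M4 S357
G01 X192.7450 Y48.8960 F3267
G01 X80.9278 Y30.8831
M5
G00 X64.0049 Y68.0617
M4 S462
G01 X63.1759 Y71.1554 F2196
G01 X60.9112 Y73.4201
G01 X57.8175 Y74.2491
G01 X54.7238 Y73.4201
G01 X52.4591 Y71.1554
G01 X51.6301 Y68.0617
G01 X52.4591 Y64.9680
G01 X54.7238 Y62.7033
G01 X57.8175 Y61.8743
G01 X60.9112 Y62.7033
G01 X63.1759 Y64.9680
G01 X64.0049 Y68.0617
M5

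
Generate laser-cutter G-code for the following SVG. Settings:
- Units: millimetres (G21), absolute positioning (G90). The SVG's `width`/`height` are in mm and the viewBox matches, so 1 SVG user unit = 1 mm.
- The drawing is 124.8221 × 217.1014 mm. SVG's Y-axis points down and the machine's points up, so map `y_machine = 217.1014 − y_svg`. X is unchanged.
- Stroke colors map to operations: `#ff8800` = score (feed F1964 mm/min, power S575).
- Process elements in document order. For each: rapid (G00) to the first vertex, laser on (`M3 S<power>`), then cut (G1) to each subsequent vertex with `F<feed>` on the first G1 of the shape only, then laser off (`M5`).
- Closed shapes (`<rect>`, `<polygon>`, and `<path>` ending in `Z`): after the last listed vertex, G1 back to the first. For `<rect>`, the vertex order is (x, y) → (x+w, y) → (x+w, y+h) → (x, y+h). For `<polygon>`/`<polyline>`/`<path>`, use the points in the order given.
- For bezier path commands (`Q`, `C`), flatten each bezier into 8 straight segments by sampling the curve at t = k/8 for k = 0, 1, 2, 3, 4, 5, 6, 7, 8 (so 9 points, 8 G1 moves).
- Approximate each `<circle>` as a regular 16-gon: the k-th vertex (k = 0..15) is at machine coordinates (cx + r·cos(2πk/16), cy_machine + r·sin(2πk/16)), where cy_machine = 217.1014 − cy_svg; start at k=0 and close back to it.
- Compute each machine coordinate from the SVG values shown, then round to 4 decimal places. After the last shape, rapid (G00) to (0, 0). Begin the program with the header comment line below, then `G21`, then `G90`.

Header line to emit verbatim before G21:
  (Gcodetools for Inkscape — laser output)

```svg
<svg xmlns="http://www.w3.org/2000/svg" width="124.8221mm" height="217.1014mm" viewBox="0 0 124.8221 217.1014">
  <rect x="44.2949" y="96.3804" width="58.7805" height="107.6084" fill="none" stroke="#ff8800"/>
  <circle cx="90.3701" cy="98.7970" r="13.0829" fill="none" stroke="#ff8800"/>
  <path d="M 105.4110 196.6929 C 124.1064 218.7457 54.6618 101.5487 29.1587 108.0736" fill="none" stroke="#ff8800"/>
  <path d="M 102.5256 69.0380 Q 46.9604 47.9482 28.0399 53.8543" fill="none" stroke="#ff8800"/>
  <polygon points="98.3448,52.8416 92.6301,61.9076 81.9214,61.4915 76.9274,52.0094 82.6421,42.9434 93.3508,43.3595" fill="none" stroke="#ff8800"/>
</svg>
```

(Gcodetools for Inkscape — laser output)
G21
G90
G00 X44.2949 Y120.7210
M3 S575
G1 X103.0754 Y120.7210 F1964
G1 X103.0754 Y13.1126
G1 X44.2949 Y13.1126
G1 X44.2949 Y120.7210
M5
G00 X103.4530 Y118.3044
M3 S575
G1 X102.4571 Y123.3110 F1964
G1 X99.6211 Y127.5554
G1 X95.3767 Y130.3914
G1 X90.3701 Y131.3873
G1 X85.3635 Y130.3914
G1 X81.1191 Y127.5554
G1 X78.2831 Y123.3110
G1 X77.2872 Y118.3044
G1 X78.2831 Y113.2978
G1 X81.1191 Y109.0534
G1 X85.3635 Y106.2174
G1 X90.3701 Y105.2215
G1 X95.3767 Y106.2174
G1 X99.6211 Y109.0534
G1 X102.4571 Y113.2978
G1 X103.4530 Y118.3044
M5
G00 X105.4110 Y20.4085
M3 S575
G1 X108.5482 Y18.1524 F1964
G1 X104.9701 Y25.8693
G1 X96.2245 Y40.4775
G1 X83.8593 Y58.8952
G1 X69.4223 Y78.0408
G1 X54.4613 Y94.8326
G1 X40.5241 Y106.1888
G1 X29.1587 Y109.0278
M5
G00 X102.5256 Y148.0634
M3 S575
G1 X89.2069 Y152.9140 F1964
G1 X77.0333 Y156.9211
G1 X66.0049 Y160.0845
G1 X56.1216 Y162.4042
G1 X47.3834 Y163.8804
G1 X39.7904 Y164.5129
G1 X33.3426 Y164.3018
G1 X28.0399 Y163.2471
M5
G00 X98.3448 Y164.2598
M3 S575
G1 X92.6301 Y155.1938 F1964
G1 X81.9214 Y155.6099
G1 X76.9274 Y165.0920
G1 X82.6421 Y174.1580
G1 X93.3508 Y173.7419
G1 X98.3448 Y164.2598
M5
G00 X0.0000 Y0.0000

viewBox `0 0 124.8221 217.1014` with mm width/height → 1 unit = 1 mm. Flip: y_m = 217.1014 − y_svg.

**Shape 1** — `<rect>` rectangle, stroke `#ff8800` → score (S575, F1964). Machine vertices: (44.2949,120.7210) → (103.0754,120.7210) → (103.0754,13.1126) → (44.2949,13.1126) → (44.2949,120.7210). Closed: final G1 returns to the first vertex.

**Shape 2** — `<circle>` circle, stroke `#ff8800` → score (S575, F1964). Machine vertices: (103.4530,118.3044) → (102.4571,123.3110) → (99.6211,127.5554) → (95.3767,130.3914) → (90.3701,131.3873) → (85.3635,130.3914) → (81.1191,127.5554) → (78.2831,123.3110) → (77.2872,118.3044) → (78.2831,113.2978) → (81.1191,109.0534) → (85.3635,106.2174) → (90.3701,105.2215) → (95.3767,106.2174) → (99.6211,109.0534) → (102.4571,113.2978) → (103.4530,118.3044). Closed: final G1 returns to the first vertex.

**Shape 3** — `<path>` cubic bezier, stroke `#ff8800` → score (S575, F1964). Control points (SVG): P0=(105.4110,196.6929), P1=(124.1064,218.7457), P2=(54.6618,101.5487), P3=(29.1587,108.0736); sampled at t=k/8. Machine vertices: (105.4110,20.4085) → (108.5482,18.1524) → (104.9701,25.8693) → (96.2245,40.4775) → (83.8593,58.8952) → (69.4223,78.0408) → (54.4613,94.8326) → (40.5241,106.1888) → (29.1587,109.0278). Open path.

**Shape 4** — `<path>` quadratic bezier, stroke `#ff8800` → score (S575, F1964). Control points (SVG): P0=(102.5256,69.0380), P1=(46.9604,47.9482), P2=(28.0399,53.8543); sampled at t=k/8. Machine vertices: (102.5256,148.0634) → (89.2069,152.9140) → (77.0333,156.9211) → (66.0049,160.0845) → (56.1216,162.4042) → (47.3834,163.8804) → (39.7904,164.5129) → (33.3426,164.3018) → (28.0399,163.2471). Open path.

**Shape 5** — `<polygon>` regular polygon, stroke `#ff8800` → score (S575, F1964). Machine vertices: (98.3448,164.2598) → (92.6301,155.1938) → (81.9214,155.6099) → (76.9274,165.0920) → (82.6421,174.1580) → (93.3508,173.7419) → (98.3448,164.2598). Closed: final G1 returns to the first vertex.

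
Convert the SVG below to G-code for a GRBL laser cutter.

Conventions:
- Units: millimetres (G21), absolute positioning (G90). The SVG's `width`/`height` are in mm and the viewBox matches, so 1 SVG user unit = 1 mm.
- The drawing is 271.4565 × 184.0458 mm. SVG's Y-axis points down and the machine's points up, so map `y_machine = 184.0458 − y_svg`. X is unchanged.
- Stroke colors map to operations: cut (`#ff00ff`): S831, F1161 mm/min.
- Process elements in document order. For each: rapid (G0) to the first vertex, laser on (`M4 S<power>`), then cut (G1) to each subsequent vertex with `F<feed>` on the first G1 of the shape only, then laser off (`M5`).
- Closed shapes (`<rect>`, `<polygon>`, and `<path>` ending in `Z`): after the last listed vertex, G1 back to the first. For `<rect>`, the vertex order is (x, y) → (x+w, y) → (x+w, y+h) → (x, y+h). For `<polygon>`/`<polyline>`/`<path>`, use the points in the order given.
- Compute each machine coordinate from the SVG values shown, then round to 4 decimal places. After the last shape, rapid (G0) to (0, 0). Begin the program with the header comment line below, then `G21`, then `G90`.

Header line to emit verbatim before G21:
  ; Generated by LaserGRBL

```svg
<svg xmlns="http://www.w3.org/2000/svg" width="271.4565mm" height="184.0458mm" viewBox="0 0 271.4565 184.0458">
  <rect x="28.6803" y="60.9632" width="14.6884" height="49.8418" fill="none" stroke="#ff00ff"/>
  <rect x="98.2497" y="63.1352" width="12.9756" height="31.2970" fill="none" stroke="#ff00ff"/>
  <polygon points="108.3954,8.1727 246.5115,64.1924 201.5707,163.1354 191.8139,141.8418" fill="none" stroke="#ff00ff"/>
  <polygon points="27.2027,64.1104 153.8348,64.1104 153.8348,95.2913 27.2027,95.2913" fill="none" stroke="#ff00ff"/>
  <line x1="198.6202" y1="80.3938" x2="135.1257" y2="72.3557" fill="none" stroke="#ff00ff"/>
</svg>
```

viewBox `0 0 271.4565 184.0458` with mm width/height → 1 unit = 1 mm. Flip: y_m = 184.0458 − y_svg.

**Shape 1** — `<rect>` rectangle, stroke `#ff00ff` → cut (S831, F1161). Machine vertices: (28.6803,123.0826) → (43.3687,123.0826) → (43.3687,73.2408) → (28.6803,73.2408) → (28.6803,123.0826). Closed: final G1 returns to the first vertex.

**Shape 2** — `<rect>` rectangle, stroke `#ff00ff` → cut (S831, F1161). Machine vertices: (98.2497,120.9106) → (111.2253,120.9106) → (111.2253,89.6136) → (98.2497,89.6136) → (98.2497,120.9106). Closed: final G1 returns to the first vertex.

**Shape 3** — `<polygon>` closed polygon, stroke `#ff00ff` → cut (S831, F1161). Machine vertices: (108.3954,175.8731) → (246.5115,119.8534) → (201.5707,20.9104) → (191.8139,42.2040) → (108.3954,175.8731). Closed: final G1 returns to the first vertex.

**Shape 4** — `<polygon>` rectangle, stroke `#ff00ff` → cut (S831, F1161). Machine vertices: (27.2027,119.9354) → (153.8348,119.9354) → (153.8348,88.7545) → (27.2027,88.7545) → (27.2027,119.9354). Closed: final G1 returns to the first vertex.

**Shape 5** — `<line>` line segment, stroke `#ff00ff` → cut (S831, F1161). Machine vertices: (198.6202,103.6520) → (135.1257,111.6901). Open path.

; Generated by LaserGRBL
G21
G90
G0 X28.6803 Y123.0826
M4 S831
G1 X43.3687 Y123.0826 F1161
G1 X43.3687 Y73.2408
G1 X28.6803 Y73.2408
G1 X28.6803 Y123.0826
M5
G0 X98.2497 Y120.9106
M4 S831
G1 X111.2253 Y120.9106 F1161
G1 X111.2253 Y89.6136
G1 X98.2497 Y89.6136
G1 X98.2497 Y120.9106
M5
G0 X108.3954 Y175.8731
M4 S831
G1 X246.5115 Y119.8534 F1161
G1 X201.5707 Y20.9104
G1 X191.8139 Y42.2040
G1 X108.3954 Y175.8731
M5
G0 X27.2027 Y119.9354
M4 S831
G1 X153.8348 Y119.9354 F1161
G1 X153.8348 Y88.7545
G1 X27.2027 Y88.7545
G1 X27.2027 Y119.9354
M5
G0 X198.6202 Y103.6520
M4 S831
G1 X135.1257 Y111.6901 F1161
M5
G0 X0.0000 Y0.0000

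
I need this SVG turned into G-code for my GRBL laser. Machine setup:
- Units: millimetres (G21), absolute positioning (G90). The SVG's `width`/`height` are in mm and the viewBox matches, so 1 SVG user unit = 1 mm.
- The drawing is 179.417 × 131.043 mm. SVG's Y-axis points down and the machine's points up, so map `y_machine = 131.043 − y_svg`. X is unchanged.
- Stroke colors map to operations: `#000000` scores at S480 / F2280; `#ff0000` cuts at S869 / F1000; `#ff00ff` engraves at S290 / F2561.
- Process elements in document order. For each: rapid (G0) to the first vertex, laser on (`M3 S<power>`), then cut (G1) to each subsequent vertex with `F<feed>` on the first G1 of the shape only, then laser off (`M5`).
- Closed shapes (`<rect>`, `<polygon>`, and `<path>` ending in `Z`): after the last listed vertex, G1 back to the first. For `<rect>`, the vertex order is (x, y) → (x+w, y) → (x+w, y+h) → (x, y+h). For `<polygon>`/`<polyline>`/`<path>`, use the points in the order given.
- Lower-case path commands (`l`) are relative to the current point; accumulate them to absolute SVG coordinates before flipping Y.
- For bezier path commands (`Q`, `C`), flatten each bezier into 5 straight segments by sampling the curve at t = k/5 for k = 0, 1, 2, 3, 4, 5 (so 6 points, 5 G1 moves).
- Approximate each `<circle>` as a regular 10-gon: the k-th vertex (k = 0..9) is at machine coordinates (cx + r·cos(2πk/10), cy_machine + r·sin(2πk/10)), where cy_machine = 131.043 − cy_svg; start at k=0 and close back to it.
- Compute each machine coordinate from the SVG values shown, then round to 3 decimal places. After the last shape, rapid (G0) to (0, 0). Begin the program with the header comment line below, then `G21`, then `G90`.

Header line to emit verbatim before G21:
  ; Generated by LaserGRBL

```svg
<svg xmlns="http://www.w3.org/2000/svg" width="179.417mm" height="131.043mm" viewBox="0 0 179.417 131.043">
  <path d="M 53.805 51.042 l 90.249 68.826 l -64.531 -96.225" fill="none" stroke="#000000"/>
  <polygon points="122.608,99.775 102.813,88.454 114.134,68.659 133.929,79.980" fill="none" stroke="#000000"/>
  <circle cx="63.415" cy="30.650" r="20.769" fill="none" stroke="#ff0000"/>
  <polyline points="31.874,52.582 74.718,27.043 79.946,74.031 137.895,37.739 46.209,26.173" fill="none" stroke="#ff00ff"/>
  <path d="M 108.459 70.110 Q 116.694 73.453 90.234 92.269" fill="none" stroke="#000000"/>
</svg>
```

1 u = 1 mm; y_m = 131.043 − y.

[1] `<path>` open polyline, #000000→score S480 F2280: (53.805,80.001) → (144.054,11.175) → (79.523,107.400)

[2] `<polygon>` regular polygon, #000000→score S480 F2280: (122.608,31.268) → (102.813,42.589) → (114.134,62.384) → (133.929,51.063) → (122.608,31.268) (closed)

[3] `<circle>` circle, #ff0000→cut S869 F1000: (84.184,100.393) → (80.217,112.601) → (69.833,120.145) → (56.997,120.145) → (46.613,112.601) → (42.646,100.393) → (46.613,88.185) → (56.997,80.641) → (69.833,80.641) → (80.217,88.185) → (84.184,100.393) (closed)

[4] `<polyline>` open polyline, #ff00ff→engrave S290 F2561: (31.874,78.461) → (74.718,104.000) → (79.946,57.012) → (137.895,93.304) → (46.209,104.870)

[5] `<path>` quadratic bezier, #000000→score S480 F2280: (108.459,60.933) → (110.365,58.977) → (109.496,55.783) → (105.851,51.351) → (99.430,45.681) → (90.234,38.774)

; Generated by LaserGRBL
G21
G90
G0 X53.805 Y80.001
M3 S480
G1 X144.054 Y11.175 F2280
G1 X79.523 Y107.400
M5
G0 X122.608 Y31.268
M3 S480
G1 X102.813 Y42.589 F2280
G1 X114.134 Y62.384
G1 X133.929 Y51.063
G1 X122.608 Y31.268
M5
G0 X84.184 Y100.393
M3 S869
G1 X80.217 Y112.601 F1000
G1 X69.833 Y120.145
G1 X56.997 Y120.145
G1 X46.613 Y112.601
G1 X42.646 Y100.393
G1 X46.613 Y88.185
G1 X56.997 Y80.641
G1 X69.833 Y80.641
G1 X80.217 Y88.185
G1 X84.184 Y100.393
M5
G0 X31.874 Y78.461
M3 S290
G1 X74.718 Y104.000 F2561
G1 X79.946 Y57.012
G1 X137.895 Y93.304
G1 X46.209 Y104.870
M5
G0 X108.459 Y60.933
M3 S480
G1 X110.365 Y58.977 F2280
G1 X109.496 Y55.783
G1 X105.851 Y51.351
G1 X99.430 Y45.681
G1 X90.234 Y38.774
M5
G0 X0.000 Y0.000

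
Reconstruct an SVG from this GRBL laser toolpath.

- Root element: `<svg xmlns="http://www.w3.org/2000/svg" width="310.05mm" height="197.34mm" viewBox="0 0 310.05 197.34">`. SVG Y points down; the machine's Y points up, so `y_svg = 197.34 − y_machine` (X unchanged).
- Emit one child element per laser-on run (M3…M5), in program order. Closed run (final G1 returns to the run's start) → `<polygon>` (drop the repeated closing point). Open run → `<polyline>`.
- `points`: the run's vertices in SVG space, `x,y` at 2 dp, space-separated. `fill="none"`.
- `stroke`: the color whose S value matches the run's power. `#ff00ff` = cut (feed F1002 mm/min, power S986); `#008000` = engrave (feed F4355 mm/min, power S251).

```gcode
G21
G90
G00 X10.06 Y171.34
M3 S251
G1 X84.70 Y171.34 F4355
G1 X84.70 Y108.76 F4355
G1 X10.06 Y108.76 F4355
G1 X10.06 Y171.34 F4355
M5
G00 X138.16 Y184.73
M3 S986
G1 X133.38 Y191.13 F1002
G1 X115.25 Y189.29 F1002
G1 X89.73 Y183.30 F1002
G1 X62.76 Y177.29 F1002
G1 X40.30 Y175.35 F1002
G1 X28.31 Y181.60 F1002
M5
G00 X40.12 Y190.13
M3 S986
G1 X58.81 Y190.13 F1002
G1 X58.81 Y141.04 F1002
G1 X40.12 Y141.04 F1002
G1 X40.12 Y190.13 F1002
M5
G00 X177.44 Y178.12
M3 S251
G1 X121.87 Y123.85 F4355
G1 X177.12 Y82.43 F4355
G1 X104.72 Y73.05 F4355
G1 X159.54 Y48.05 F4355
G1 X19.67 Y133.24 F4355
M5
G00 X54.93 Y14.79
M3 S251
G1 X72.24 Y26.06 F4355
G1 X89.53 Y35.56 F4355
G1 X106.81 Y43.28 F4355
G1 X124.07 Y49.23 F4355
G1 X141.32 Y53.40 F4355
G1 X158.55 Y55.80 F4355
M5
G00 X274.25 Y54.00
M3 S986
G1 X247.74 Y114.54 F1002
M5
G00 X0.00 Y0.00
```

Machine Y-up, SVG Y-down with viewBox height 197.34, so y_svg = 197.34 − y_machine; X carries over.

Run 1: the run's S251 means `#008000` (engrave). The run returns to its start, so emit a `<polygon>` with points (Y-flipped): 10.06,26.00 84.70,26.00 84.70,88.58 10.06,88.58.

Run 2: the run's S986 means `#ff00ff` (cut). The run is open, so emit a `<polyline>` with points (Y-flipped): 138.16,12.61 133.38,6.21 115.25,8.05 89.73,14.04 62.76,20.05 40.30,21.99 28.31,15.74.

Run 3: power S986 maps to stroke `#ff00ff` (cut). The run returns to its start, so emit a `<polygon>` with points (Y-flipped): 40.12,7.21 58.81,7.21 58.81,56.30 40.12,56.30.

Run 4: the run's S251 means `#008000` (engrave). The run is open, so emit a `<polyline>` with points (Y-flipped): 177.44,19.22 121.87,73.49 177.12,114.91 104.72,124.29 159.54,149.29 19.67,64.10.

Run 5: the run's S251 means `#008000` (engrave). The run is open, so emit a `<polyline>` with points (Y-flipped): 54.93,182.55 72.24,171.28 89.53,161.78 106.81,154.06 124.07,148.11 141.32,143.94 158.55,141.54.

Run 6: the run's S986 means `#ff00ff` (cut). The run is open, so emit a `<polyline>` with points (Y-flipped): 274.25,143.34 247.74,82.80.

<svg xmlns="http://www.w3.org/2000/svg" width="310.05mm" height="197.34mm" viewBox="0 0 310.05 197.34">
  <polygon points="10.06,26.00 84.70,26.00 84.70,88.58 10.06,88.58" fill="none" stroke="#008000"/>
  <polyline points="138.16,12.61 133.38,6.21 115.25,8.05 89.73,14.04 62.76,20.05 40.30,21.99 28.31,15.74" fill="none" stroke="#ff00ff"/>
  <polygon points="40.12,7.21 58.81,7.21 58.81,56.30 40.12,56.30" fill="none" stroke="#ff00ff"/>
  <polyline points="177.44,19.22 121.87,73.49 177.12,114.91 104.72,124.29 159.54,149.29 19.67,64.10" fill="none" stroke="#008000"/>
  <polyline points="54.93,182.55 72.24,171.28 89.53,161.78 106.81,154.06 124.07,148.11 141.32,143.94 158.55,141.54" fill="none" stroke="#008000"/>
  <polyline points="274.25,143.34 247.74,82.80" fill="none" stroke="#ff00ff"/>
</svg>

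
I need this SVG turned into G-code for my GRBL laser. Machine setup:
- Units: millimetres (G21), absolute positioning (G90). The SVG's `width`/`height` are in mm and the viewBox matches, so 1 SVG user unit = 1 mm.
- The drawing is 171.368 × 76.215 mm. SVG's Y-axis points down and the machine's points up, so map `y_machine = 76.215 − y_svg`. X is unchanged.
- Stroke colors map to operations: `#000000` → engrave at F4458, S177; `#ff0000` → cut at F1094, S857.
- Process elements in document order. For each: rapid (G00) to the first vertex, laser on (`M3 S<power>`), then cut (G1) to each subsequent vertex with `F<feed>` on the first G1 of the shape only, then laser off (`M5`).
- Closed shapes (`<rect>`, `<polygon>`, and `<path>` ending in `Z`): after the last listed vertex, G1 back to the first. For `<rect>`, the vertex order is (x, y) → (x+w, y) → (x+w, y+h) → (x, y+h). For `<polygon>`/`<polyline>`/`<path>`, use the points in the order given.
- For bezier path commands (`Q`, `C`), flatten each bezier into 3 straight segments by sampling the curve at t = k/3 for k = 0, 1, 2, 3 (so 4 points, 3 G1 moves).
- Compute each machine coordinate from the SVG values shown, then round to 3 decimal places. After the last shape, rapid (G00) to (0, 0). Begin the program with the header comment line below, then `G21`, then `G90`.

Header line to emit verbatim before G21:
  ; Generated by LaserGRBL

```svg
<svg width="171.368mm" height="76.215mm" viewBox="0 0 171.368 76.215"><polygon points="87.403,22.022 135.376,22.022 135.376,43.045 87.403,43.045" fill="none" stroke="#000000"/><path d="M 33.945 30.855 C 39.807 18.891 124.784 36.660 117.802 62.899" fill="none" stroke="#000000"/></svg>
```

; Generated by LaserGRBL
G21
G90
G00 X87.403 Y54.193
M3 S177
G1 X135.376 Y54.193 F4458
G1 X135.376 Y33.170
G1 X87.403 Y33.170
G1 X87.403 Y54.193
M5
G00 X33.945 Y45.360
M3 S177
G1 X59.843 Y48.201 F4458
G1 X100.467 Y35.944
G1 X117.802 Y13.316
M5
G00 X0.000 Y0.000

Since the viewBox matches the mm dimensions, user units are millimetres directly. The only transform is the Y-flip y_m = 76.215 − y_svg.

Shape 1 is a rectangle drawn with `<polygon>`. Its stroke #000000 means engrave at S177, F4458. After flipping Y the toolpath is (87.403,54.193) → (135.376,54.193) → (135.376,33.170) → (87.403,33.170) → (87.403,54.193), returning to the start.

Shape 2 is a cubic bezier drawn with `<path>`. Its stroke #000000 means engrave at S177, F4458. After flipping Y the toolpath is (33.945,45.360) → (59.843,48.201) → (100.467,35.944) → (117.802,13.316).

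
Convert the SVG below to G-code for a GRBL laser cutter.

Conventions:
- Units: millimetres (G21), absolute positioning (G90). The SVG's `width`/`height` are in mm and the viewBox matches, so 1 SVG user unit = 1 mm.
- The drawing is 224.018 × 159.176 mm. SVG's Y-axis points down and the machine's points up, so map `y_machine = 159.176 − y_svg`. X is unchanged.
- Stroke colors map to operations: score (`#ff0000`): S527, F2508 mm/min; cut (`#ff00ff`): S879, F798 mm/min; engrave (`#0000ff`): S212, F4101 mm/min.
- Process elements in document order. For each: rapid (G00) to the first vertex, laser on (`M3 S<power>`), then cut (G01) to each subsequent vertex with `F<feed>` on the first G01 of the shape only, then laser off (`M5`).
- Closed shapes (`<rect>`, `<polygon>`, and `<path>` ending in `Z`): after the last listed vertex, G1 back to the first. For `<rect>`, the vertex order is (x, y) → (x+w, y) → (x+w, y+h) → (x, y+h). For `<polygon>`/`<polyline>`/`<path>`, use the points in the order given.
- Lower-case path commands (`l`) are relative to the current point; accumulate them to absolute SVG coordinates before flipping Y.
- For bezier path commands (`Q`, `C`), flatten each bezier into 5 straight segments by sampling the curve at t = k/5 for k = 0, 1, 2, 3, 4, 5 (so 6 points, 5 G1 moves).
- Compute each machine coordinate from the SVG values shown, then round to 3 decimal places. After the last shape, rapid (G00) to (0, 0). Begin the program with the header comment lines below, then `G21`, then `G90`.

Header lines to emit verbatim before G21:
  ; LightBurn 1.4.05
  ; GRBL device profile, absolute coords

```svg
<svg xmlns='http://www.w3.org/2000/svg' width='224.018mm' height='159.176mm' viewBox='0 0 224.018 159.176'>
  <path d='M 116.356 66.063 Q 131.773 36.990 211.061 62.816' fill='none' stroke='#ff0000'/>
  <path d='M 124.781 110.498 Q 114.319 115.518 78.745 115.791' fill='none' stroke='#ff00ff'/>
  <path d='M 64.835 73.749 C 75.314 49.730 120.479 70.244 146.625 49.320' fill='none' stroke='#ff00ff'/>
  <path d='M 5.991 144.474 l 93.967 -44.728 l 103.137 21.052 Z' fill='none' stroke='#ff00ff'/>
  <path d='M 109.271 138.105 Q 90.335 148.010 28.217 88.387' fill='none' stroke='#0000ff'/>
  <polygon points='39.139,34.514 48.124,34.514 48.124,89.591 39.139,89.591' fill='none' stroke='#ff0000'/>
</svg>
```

; LightBurn 1.4.05
; GRBL device profile, absolute coords
G21
G90
G00 X116.356 Y93.113
M3 S527
G01 X125.078 Y102.546 F2508
G01 X138.909 Y107.588
G01 X157.850 Y108.237
G01 X181.901 Y104.494
G01 X211.061 Y96.360
M5
G00 X124.781 Y48.678
M3 S879
G01 X119.592 Y46.860 F798
G01 X112.393 Y45.422
G01 X103.186 Y44.363
G01 X91.970 Y43.684
G01 X78.745 Y43.385
M5
G00 X64.835 Y85.427
M3 S879
G01 X74.855 Y95.182 F798
G01 X90.622 Y98.376
G01 X109.558 Y99.135
G01 X129.085 Y101.586
G01 X146.625 Y109.856
M5
G00 X5.991 Y14.702
M3 S879
G01 X99.958 Y59.430 F798
G01 X203.095 Y38.378
G01 X5.991 Y14.702
M5
G00 X109.271 Y21.071
M3 S212
G01 X99.969 Y19.890 F4101
G01 X87.213 Y24.271
G01 X71.002 Y34.215
G01 X51.337 Y49.721
G01 X28.217 Y70.789
M5
G00 X39.139 Y124.662
M3 S527
G01 X48.124 Y124.662 F2508
G01 X48.124 Y69.585
G01 X39.139 Y69.585
G01 X39.139 Y124.662
M5
G00 X0.000 Y0.000

Since the viewBox matches the mm dimensions, user units are millimetres directly. The only transform is the Y-flip y_m = 159.176 − y_svg.

Shape 1 is a quadratic bezier drawn with `<path>`. Its stroke #ff0000 means score at S527, F2508. After flipping Y the toolpath is (116.356,93.113) → (125.078,102.546) → (138.909,107.588) → (157.850,108.237) → (181.901,104.494) → (211.061,96.360).

Shape 2 is a quadratic bezier drawn with `<path>`. Its stroke #ff00ff means cut at S879, F798. After flipping Y the toolpath is (124.781,48.678) → (119.592,46.860) → (112.393,45.422) → (103.186,44.363) → (91.970,43.684) → (78.745,43.385).

Shape 3 is a cubic bezier drawn with `<path>`. Its stroke #ff00ff means cut at S879, F798. After flipping Y the toolpath is (64.835,85.427) → (74.855,95.182) → (90.622,98.376) → (109.558,99.135) → (129.085,101.586) → (146.625,109.856).

Shape 4 is a closed polygon drawn with `<path>`. Its stroke #ff00ff means cut at S879, F798. After flipping Y the toolpath is (5.991,14.702) → (99.958,59.430) → (203.095,38.378) → (5.991,14.702), returning to the start.

Shape 5 is a quadratic bezier drawn with `<path>`. Its stroke #0000ff means engrave at S212, F4101. After flipping Y the toolpath is (109.271,21.071) → (99.969,19.890) → (87.213,24.271) → (71.002,34.215) → (51.337,49.721) → (28.217,70.789).

Shape 6 is a rectangle drawn with `<polygon>`. Its stroke #ff0000 means score at S527, F2508. After flipping Y the toolpath is (39.139,124.662) → (48.124,124.662) → (48.124,69.585) → (39.139,69.585) → (39.139,124.662), returning to the start.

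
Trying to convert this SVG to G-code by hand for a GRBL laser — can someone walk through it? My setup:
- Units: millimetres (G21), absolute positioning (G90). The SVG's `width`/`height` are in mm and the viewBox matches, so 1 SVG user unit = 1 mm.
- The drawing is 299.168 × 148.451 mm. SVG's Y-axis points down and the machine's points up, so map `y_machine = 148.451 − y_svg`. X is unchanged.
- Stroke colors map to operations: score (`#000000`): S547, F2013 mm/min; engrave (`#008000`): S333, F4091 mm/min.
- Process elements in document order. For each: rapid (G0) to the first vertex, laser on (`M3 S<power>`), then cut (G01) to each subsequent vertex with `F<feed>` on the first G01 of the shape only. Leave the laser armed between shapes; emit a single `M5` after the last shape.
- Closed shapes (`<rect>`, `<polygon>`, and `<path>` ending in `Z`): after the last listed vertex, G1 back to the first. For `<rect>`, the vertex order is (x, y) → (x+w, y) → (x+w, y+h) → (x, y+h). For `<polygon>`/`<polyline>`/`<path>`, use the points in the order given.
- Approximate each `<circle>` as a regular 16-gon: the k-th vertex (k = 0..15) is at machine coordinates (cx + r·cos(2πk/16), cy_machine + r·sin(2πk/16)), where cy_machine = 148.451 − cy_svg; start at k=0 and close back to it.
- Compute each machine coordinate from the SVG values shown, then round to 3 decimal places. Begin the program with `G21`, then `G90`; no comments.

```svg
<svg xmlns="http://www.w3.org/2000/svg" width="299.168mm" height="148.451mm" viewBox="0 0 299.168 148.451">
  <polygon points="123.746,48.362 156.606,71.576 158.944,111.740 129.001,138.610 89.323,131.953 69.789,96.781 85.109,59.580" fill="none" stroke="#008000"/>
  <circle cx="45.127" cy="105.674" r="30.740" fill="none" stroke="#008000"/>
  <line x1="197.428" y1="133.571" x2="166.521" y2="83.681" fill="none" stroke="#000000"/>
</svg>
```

1 u = 1 mm; y_m = 148.451 − y.

[1] `<polygon>` regular polygon, #008000→engrave S333 F4091: (123.746,100.089) → (156.606,76.875) → (158.944,36.711) → (129.001,9.841) → (89.323,16.498) → (69.789,51.670) → (85.109,88.871) → (123.746,100.089) (closed)

[2] `<circle>` circle, #008000→engrave S333 F4091: (75.867,42.777) → (73.527,54.541) → (66.863,64.513) → (56.891,71.177) → (45.127,73.517) → (33.363,71.177) → (23.391,64.513) → (16.727,54.541) → (14.387,42.777) → (16.727,31.013) → (23.391,21.041) → (33.363,14.377) → (45.127,12.037) → (56.891,14.377) → (66.863,21.041) → (73.527,31.013) → (75.867,42.777) (closed)

[3] `<line>` line segment, #000000→score S547 F2013: (197.428,14.880) → (166.521,64.770)

G21
G90
G0 X123.746 Y100.089
M3 S333
G01 X156.606 Y76.875 F4091
G01 X158.944 Y36.711
G01 X129.001 Y9.841
G01 X89.323 Y16.498
G01 X69.789 Y51.670
G01 X85.109 Y88.871
G01 X123.746 Y100.089
G0 X75.867 Y42.777
M3 S333
G01 X73.527 Y54.541 F4091
G01 X66.863 Y64.513
G01 X56.891 Y71.177
G01 X45.127 Y73.517
G01 X33.363 Y71.177
G01 X23.391 Y64.513
G01 X16.727 Y54.541
G01 X14.387 Y42.777
G01 X16.727 Y31.013
G01 X23.391 Y21.041
G01 X33.363 Y14.377
G01 X45.127 Y12.037
G01 X56.891 Y14.377
G01 X66.863 Y21.041
G01 X73.527 Y31.013
G01 X75.867 Y42.777
G0 X197.428 Y14.880
M3 S547
G01 X166.521 Y64.770 F2013
M5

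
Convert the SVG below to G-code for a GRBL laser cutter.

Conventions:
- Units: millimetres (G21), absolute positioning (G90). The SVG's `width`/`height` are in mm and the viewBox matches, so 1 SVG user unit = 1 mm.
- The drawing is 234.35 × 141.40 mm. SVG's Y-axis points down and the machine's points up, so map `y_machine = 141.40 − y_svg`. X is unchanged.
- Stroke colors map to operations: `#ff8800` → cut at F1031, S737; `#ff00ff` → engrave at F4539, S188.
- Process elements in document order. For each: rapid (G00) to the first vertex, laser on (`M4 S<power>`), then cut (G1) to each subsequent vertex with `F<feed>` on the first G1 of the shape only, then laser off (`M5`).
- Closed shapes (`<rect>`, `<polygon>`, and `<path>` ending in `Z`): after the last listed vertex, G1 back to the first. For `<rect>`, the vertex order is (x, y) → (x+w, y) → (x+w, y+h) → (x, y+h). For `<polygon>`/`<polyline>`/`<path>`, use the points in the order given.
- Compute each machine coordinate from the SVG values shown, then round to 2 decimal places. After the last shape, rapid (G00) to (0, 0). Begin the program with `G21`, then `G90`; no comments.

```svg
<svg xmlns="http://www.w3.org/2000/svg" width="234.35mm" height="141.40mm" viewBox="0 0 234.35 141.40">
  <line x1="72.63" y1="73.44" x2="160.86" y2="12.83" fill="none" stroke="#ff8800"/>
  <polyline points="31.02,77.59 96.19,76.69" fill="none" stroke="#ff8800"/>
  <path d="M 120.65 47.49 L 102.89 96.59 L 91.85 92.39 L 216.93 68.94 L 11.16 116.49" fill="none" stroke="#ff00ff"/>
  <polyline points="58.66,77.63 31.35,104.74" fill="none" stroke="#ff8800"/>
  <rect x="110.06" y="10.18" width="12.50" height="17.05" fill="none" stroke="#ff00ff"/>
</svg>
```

1 u = 1 mm; y_m = 141.40 − y.

[1] `<line>` line segment, #ff8800→cut S737 F1031: (72.63,67.96) → (160.86,128.57)

[2] `<polyline>` line segment, #ff8800→cut S737 F1031: (31.02,63.81) → (96.19,64.71)

[3] `<path>` open polyline, #ff00ff→engrave S188 F4539: (120.65,93.91) → (102.89,44.81) → (91.85,49.01) → (216.93,72.46) → (11.16,24.91)

[4] `<polyline>` line segment, #ff8800→cut S737 F1031: (58.66,63.77) → (31.35,36.66)

[5] `<rect>` rectangle, #ff00ff→engrave S188 F4539: (110.06,131.22) → (122.56,131.22) → (122.56,114.17) → (110.06,114.17) → (110.06,131.22) (closed)

G21
G90
G00 X72.63 Y67.96
M4 S737
G1 X160.86 Y128.57 F1031
M5
G00 X31.02 Y63.81
M4 S737
G1 X96.19 Y64.71 F1031
M5
G00 X120.65 Y93.91
M4 S188
G1 X102.89 Y44.81 F4539
G1 X91.85 Y49.01
G1 X216.93 Y72.46
G1 X11.16 Y24.91
M5
G00 X58.66 Y63.77
M4 S737
G1 X31.35 Y36.66 F1031
M5
G00 X110.06 Y131.22
M4 S188
G1 X122.56 Y131.22 F4539
G1 X122.56 Y114.17
G1 X110.06 Y114.17
G1 X110.06 Y131.22
M5
G00 X0.00 Y0.00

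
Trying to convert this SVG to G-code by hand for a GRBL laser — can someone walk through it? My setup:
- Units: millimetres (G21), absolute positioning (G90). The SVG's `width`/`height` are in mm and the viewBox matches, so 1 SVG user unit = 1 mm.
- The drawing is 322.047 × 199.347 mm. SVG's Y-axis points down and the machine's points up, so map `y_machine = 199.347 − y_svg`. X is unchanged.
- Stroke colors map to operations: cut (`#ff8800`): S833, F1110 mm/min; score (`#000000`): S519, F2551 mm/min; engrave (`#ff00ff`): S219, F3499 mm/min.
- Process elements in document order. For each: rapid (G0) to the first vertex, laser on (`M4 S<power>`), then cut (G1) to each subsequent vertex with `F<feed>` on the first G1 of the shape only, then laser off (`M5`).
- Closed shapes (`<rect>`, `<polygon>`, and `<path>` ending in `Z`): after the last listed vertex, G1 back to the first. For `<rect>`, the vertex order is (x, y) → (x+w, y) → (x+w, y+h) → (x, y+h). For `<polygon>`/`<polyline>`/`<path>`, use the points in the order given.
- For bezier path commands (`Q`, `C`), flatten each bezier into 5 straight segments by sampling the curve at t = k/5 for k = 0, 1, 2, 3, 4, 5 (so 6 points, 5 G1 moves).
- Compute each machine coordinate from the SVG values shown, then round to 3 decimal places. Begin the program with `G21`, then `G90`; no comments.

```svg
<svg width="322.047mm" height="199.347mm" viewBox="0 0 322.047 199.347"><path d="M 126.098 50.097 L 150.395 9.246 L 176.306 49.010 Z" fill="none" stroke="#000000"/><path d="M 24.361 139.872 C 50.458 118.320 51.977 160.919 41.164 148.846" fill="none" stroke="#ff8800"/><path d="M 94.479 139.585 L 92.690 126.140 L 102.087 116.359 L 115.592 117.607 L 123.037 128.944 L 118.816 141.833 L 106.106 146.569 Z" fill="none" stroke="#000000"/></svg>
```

G21
G90
G0 X126.098 Y149.250
M4 S519
G1 X150.395 Y190.101 F2551
G1 X176.306 Y150.337
G1 X126.098 Y149.250
M5
G0 X24.361 Y59.475
M4 S833
G1 X37.168 Y65.659 F1110
G1 X44.664 Y62.150
G1 X47.436 Y54.651
G1 X46.074 Y48.867
G1 X41.164 Y50.501
M5
G0 X94.479 Y59.762
M4 S519
G1 X92.690 Y73.207 F2551
G1 X102.087 Y82.988
G1 X115.592 Y81.740
G1 X123.037 Y70.403
G1 X118.816 Y57.514
G1 X106.106 Y52.778
G1 X94.479 Y59.762
M5

1 u = 1 mm; y_m = 199.347 − y.

[1] `<path>` closed polygon, #000000→score S519 F2551: (126.098,149.250) → (150.395,190.101) → (176.306,150.337) → (126.098,149.250) (closed)

[2] `<path>` cubic bezier, #ff8800→cut S833 F1110: (24.361,59.475) → (37.168,65.659) → (44.664,62.150) → (47.436,54.651) → (46.074,48.867) → (41.164,50.501)

[3] `<path>` regular polygon, #000000→score S519 F2551: (94.479,59.762) → (92.690,73.207) → (102.087,82.988) → (115.592,81.740) → (123.037,70.403) → (118.816,57.514) → (106.106,52.778) → (94.479,59.762) (closed)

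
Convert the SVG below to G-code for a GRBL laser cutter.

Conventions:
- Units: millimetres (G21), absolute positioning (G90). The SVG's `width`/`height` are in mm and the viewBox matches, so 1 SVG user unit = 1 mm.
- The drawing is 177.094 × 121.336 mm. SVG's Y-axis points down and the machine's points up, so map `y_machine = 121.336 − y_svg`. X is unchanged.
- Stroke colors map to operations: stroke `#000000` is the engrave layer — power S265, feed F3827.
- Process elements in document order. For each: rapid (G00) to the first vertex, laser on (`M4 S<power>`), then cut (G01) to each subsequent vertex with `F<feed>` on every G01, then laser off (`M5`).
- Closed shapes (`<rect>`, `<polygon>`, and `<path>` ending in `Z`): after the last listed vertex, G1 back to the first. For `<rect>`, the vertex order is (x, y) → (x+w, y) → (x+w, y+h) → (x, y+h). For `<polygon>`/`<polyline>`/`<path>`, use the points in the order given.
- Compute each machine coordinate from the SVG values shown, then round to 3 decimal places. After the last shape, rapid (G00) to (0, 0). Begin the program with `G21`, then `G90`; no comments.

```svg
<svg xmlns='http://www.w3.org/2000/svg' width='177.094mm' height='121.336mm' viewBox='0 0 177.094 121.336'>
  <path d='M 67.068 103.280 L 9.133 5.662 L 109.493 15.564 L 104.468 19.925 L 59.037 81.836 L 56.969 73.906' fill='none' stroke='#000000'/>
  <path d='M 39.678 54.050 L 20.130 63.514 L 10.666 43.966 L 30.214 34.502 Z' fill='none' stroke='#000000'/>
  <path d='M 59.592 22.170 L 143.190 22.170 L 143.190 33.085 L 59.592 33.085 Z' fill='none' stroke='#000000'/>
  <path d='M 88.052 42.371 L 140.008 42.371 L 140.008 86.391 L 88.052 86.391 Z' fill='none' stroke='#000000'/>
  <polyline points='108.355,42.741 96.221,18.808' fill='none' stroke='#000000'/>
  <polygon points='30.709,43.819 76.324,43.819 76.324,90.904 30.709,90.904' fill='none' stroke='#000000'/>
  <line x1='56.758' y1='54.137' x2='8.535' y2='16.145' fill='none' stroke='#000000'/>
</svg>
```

G21
G90
G00 X67.068 Y18.056
M4 S265
G01 X9.133 Y115.674 F3827
G01 X109.493 Y105.772 F3827
G01 X104.468 Y101.411 F3827
G01 X59.037 Y39.500 F3827
G01 X56.969 Y47.430 F3827
M5
G00 X39.678 Y67.286
M4 S265
G01 X20.130 Y57.822 F3827
G01 X10.666 Y77.370 F3827
G01 X30.214 Y86.834 F3827
G01 X39.678 Y67.286 F3827
M5
G00 X59.592 Y99.166
M4 S265
G01 X143.190 Y99.166 F3827
G01 X143.190 Y88.251 F3827
G01 X59.592 Y88.251 F3827
G01 X59.592 Y99.166 F3827
M5
G00 X88.052 Y78.965
M4 S265
G01 X140.008 Y78.965 F3827
G01 X140.008 Y34.945 F3827
G01 X88.052 Y34.945 F3827
G01 X88.052 Y78.965 F3827
M5
G00 X108.355 Y78.595
M4 S265
G01 X96.221 Y102.528 F3827
M5
G00 X30.709 Y77.517
M4 S265
G01 X76.324 Y77.517 F3827
G01 X76.324 Y30.432 F3827
G01 X30.709 Y30.432 F3827
G01 X30.709 Y77.517 F3827
M5
G00 X56.758 Y67.199
M4 S265
G01 X8.535 Y105.191 F3827
M5
G00 X0.000 Y0.000

Since the viewBox matches the mm dimensions, user units are millimetres directly. The only transform is the Y-flip y_m = 121.336 − y_svg.

Shape 1 is a open polyline drawn with `<path>`. Its stroke #000000 means engrave at S265, F3827. After flipping Y the toolpath is (67.068,18.056) → (9.133,115.674) → (109.493,105.772) → (104.468,101.411) → (59.037,39.500) → (56.969,47.430).

Shape 2 is a regular polygon drawn with `<path>`. Its stroke #000000 means engrave at S265, F3827. After flipping Y the toolpath is (39.678,67.286) → (20.130,57.822) → (10.666,77.370) → (30.214,86.834) → (39.678,67.286), returning to the start.

Shape 3 is a rectangle drawn with `<path>`. Its stroke #000000 means engrave at S265, F3827. After flipping Y the toolpath is (59.592,99.166) → (143.190,99.166) → (143.190,88.251) → (59.592,88.251) → (59.592,99.166), returning to the start.

Shape 4 is a rectangle drawn with `<path>`. Its stroke #000000 means engrave at S265, F3827. After flipping Y the toolpath is (88.052,78.965) → (140.008,78.965) → (140.008,34.945) → (88.052,34.945) → (88.052,78.965), returning to the start.

Shape 5 is a line segment drawn with `<polyline>`. Its stroke #000000 means engrave at S265, F3827. After flipping Y the toolpath is (108.355,78.595) → (96.221,102.528).

Shape 6 is a rectangle drawn with `<polygon>`. Its stroke #000000 means engrave at S265, F3827. After flipping Y the toolpath is (30.709,77.517) → (76.324,77.517) → (76.324,30.432) → (30.709,30.432) → (30.709,77.517), returning to the start.

Shape 7 is a line segment drawn with `<line>`. Its stroke #000000 means engrave at S265, F3827. After flipping Y the toolpath is (56.758,67.199) → (8.535,105.191).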